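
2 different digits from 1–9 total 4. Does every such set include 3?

The only way to make 4 from 2 distinct digits is {1,3}, which contains 3.

Yes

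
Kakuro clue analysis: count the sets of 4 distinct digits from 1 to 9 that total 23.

9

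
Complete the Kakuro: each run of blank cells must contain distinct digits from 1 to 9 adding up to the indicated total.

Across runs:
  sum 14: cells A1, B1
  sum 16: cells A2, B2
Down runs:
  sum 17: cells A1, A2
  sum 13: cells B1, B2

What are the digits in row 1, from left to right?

8 6

16 in 2 cells must be {7,9}; 17 in 2 cells must be {8,9}.
The 16 across and the 17 down share only 9, so A2 = 9.
B2 = 16 − 9 = 7 completes the 16 across.
A1 = 17 − 9 = 8 completes the 17 down.
B1 = 14 − 8 = 6 completes the 14 across.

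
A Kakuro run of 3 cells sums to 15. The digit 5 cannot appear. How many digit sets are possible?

3 distinct digits from 1–9 sum between 6 and 24.
Dropping sets that contain 5.
Enumerating: {1,6,8}, {2,4,9}, {2,6,7}, {3,4,8}.

4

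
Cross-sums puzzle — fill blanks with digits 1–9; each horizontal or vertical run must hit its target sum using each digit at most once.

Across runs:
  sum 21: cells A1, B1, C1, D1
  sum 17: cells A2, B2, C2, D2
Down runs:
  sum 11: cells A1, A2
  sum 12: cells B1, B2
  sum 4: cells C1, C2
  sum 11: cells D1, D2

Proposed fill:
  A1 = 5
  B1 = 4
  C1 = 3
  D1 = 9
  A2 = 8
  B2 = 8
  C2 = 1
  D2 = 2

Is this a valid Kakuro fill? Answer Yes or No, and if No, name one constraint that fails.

No — the across run A2–D2 sums to 19, not 17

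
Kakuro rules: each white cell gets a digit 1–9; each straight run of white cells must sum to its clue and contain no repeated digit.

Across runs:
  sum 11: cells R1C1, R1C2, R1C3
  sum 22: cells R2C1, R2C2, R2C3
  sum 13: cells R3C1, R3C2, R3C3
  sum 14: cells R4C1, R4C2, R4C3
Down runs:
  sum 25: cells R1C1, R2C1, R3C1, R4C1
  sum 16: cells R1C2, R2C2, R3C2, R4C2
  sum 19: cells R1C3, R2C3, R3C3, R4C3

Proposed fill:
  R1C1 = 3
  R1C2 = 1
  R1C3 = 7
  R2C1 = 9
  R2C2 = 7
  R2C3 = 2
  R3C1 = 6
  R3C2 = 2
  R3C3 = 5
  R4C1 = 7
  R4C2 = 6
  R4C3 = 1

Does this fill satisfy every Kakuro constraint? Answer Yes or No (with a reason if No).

No — the across run R2C1–R2C3 sums to 18, not 22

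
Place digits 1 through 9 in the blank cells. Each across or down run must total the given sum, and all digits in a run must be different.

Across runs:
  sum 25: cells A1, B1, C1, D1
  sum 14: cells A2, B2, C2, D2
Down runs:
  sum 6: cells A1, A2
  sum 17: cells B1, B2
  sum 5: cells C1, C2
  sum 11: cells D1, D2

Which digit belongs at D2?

17 in 2 cells must be {8,9}.
Only 8 fits B2 under both its across sum 14 and down sum 17.
B1 = 17 − 8 = 9 completes the 17 down.
Nothing is forced directly, so branch on D2, whose candidates are 2 or 3. If D2 = 2: then D1 would have to be in {1,2,3,4,5,6,7,8} for the 25 across but in {9} for the 11 down — contradiction. So D2 = 3.

3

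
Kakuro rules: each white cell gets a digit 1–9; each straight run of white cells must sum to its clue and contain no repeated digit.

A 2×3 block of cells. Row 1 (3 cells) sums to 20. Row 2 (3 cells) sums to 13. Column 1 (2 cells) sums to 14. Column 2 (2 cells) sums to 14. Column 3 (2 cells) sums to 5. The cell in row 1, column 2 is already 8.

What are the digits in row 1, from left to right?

(1,3) = 3: the only remaining digit allowed by both the 20 across and the 5 down.
(2,2) = 14 − 8 = 6 completes the 14 down.
(2,3) = 5 − 3 = 2 completes the 5 down.
(1,1) = 20 − 11 = 9 completes the 20 across.
(2,1) = 13 − 8 = 5 completes the 13 across.

9 8 3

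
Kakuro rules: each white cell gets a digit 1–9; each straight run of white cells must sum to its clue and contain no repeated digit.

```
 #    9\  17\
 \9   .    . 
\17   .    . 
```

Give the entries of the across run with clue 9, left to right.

1, 8

17 in 2 cells must be {8,9}.
The 9 across and the 17 down share only 8, so R1C2 = 8.
The 17 across and the 9 down share only 8, so R2C1 = 8.
R2C2 = 17 − 8 = 9 completes the 17 across.
R1C1 = 9 − 8 = 1 completes the 9 across.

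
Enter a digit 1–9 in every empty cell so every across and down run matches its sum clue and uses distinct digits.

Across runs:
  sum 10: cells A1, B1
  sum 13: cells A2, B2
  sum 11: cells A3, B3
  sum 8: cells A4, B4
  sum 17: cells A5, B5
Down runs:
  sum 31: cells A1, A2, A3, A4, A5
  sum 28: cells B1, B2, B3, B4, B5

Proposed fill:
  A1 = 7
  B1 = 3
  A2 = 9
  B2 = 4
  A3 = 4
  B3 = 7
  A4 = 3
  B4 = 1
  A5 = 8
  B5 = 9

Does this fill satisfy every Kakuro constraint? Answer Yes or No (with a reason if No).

No — the down run B1–B5 sums to 24, not 28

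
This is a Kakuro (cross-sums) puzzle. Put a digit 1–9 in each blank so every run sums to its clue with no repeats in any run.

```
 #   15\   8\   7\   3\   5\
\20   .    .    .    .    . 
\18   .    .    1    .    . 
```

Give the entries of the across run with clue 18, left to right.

7 5 1 2 3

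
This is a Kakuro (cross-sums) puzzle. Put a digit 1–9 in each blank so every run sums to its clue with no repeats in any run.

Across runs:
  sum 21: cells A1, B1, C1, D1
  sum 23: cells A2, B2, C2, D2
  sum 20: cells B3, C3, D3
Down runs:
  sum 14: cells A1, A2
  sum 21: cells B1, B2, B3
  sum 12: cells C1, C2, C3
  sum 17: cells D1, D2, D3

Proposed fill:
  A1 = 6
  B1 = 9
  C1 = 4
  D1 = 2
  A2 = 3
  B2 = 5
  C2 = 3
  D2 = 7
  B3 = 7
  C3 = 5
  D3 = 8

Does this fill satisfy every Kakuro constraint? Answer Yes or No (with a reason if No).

No — the down run A1–A2 sums to 9, not 14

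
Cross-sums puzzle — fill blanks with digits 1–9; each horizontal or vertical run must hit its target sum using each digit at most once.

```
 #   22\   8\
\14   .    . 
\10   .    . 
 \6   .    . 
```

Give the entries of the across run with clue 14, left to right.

9 5

The 14 across and the 8 down share only 5, so R1C2 = 5.
The 6 across and the 22 down share only 5, so R3C1 = 5.
R3C2 = 6 − 5 = 1 completes the 6 across.
R1C1 = 14 − 5 = 9 completes the 14 across.
R2C1 = 22 − 14 = 8 completes the 22 down.
R2C2 = 10 − 8 = 2 completes the 10 across.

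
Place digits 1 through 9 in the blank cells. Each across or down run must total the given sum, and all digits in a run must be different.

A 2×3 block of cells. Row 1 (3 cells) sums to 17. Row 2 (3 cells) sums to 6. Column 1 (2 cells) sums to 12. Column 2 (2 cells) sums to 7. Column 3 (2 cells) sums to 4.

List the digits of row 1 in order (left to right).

9, 5, 3

6 in 3 cells must be {1,2,3}; 4 in 2 cells must be {1,3}.
The 6 across and the 12 down share only 3, so (2,1) = 3.
Given what's placed, (2,3) must be 1 to fit the 6 across and 4 down.
(1,1) = 12 − 3 = 9 completes the 12 down.
(1,3) = 4 − 1 = 3 completes the 4 down.
(2,2) = 6 − 4 = 2 completes the 6 across.
(1,2) = 17 − 12 = 5 completes the 17 across.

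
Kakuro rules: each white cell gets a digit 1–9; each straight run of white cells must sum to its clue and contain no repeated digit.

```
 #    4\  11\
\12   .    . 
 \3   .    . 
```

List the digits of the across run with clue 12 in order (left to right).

3 9

3 in 2 cells must be {1,2}; 4 in 2 cells must be {1,3}.
The 12 across and the 4 down share only 3, so R1C1 = 3.
R1C2 = 12 − 3 = 9 completes the 12 across.
R2C1 = 4 − 3 = 1 completes the 4 down.
R2C2 = 3 − 1 = 2 completes the 3 across.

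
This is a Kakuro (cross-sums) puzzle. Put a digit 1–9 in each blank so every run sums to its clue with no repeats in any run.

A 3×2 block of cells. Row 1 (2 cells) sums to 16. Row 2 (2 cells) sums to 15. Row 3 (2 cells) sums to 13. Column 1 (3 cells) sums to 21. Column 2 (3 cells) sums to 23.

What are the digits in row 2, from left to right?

9 6

16 in 2 cells must be {7,9}; 23 in 3 cells must be {6,8,9}.
The 16 across and the 23 down share only 9, so (1,2) = 9.
(1,1) = 16 − 9 = 7 completes the 16 across.
Nothing is forced directly, so branch on (2,2), whose candidates are 6 or 8. If (2,2) = 8: then (2,1) would have to be in {7} for the 15 across but in {5,6,8,9} for the 21 down — contradiction. So (2,2) = 6.
(2,1) = 15 − 6 = 9 completes the 15 across.
(3,1) = 21 − 16 = 5 completes the 21 down.
(3,2) = 13 − 5 = 8 completes the 13 across.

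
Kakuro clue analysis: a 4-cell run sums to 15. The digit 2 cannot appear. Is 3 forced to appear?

Every partition of 15 into 4 distinct digits under that restriction includes 3: {1,3,4,7}, {1,3,5,6}.

Yes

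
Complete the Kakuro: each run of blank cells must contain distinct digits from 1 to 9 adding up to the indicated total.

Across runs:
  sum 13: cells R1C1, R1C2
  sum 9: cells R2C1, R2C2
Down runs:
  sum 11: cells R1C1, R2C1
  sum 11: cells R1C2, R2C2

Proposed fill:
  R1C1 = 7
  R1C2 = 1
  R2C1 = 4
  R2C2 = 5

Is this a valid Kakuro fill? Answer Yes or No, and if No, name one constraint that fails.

No — the across run R1C1–R1C2 sums to 8, not 13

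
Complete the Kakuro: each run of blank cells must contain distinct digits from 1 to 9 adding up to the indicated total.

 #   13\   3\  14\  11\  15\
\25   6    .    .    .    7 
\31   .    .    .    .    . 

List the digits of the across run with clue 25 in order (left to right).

3 in 2 cells must be {1,2}.
R2C1 = 13 − 6 = 7 completes the 13 down.
R2C5 = 15 − 7 = 8 completes the 15 down.
Nothing is forced directly, so branch on R1C2, whose candidates are 1 or 2. If R1C2 = 2: that forces R1C3 = 9, after which R1C4 would have to be in {1} for the 25 across but in {2,3,4,5,6,7,8,9} for the 11 down — contradiction. So R1C2 = 1.
R2C2 = 3 − 1 = 2 completes the 3 down.
No cell is forced outright now. R2C3 can only be 5 or 9 (the digits allowed by both its 31 across and its 14 down). If R2C3 = 9: then R1C3 would have to be in {2,3,8,9} for the 25 across but in {5} for the 14 down — contradiction. So R2C3 = 5.
R1C3 = 14 − 5 = 9 completes the 14 down.
R1C4 = 25 − 23 = 2 completes the 25 across.

6, 1, 9, 2, 7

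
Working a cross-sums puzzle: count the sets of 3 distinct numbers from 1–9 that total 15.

8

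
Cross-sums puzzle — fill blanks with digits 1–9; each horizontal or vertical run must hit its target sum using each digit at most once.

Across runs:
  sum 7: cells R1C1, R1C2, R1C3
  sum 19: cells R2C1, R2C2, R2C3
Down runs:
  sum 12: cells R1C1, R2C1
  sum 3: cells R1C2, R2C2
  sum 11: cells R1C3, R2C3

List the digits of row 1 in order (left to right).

4 1 2

7 in 3 cells must be {1,2,4}; 3 in 2 cells must be {1,2}.
The 7 across and the 12 down share only 4, so R1C1 = 4.
Given what's placed, R1C3 must be 2 to fit the 7 across and 11 down.
R2C1 = 12 − 4 = 8 completes the 12 down.
R2C2 = 2: the only remaining digit allowed by both the 19 across and the 3 down.
R2C3 = 19 − 10 = 9 completes the 19 across.
R1C2 = 7 − 6 = 1 completes the 7 across.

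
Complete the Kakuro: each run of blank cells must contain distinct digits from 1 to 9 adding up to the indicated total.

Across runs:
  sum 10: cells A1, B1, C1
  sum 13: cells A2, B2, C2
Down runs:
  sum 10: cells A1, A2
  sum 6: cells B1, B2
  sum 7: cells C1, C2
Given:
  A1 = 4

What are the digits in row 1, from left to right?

A2 = 10 − 4 = 6 completes the 10 down.
No cell is forced outright now. B1 can only be 1 or 5 (the digits allowed by both its 10 across and its 6 down). If B1 = 5: that forces C1 = 1, after which B2 would have to be in {2,3,4,5} for the 13 across but in {1} for the 6 down — contradiction. So B1 = 1.
C1 = 10 − 5 = 5 completes the 10 across.
B2 = 6 − 1 = 5 completes the 6 down.
C2 = 13 − 11 = 2 completes the 13 across.

4 1 5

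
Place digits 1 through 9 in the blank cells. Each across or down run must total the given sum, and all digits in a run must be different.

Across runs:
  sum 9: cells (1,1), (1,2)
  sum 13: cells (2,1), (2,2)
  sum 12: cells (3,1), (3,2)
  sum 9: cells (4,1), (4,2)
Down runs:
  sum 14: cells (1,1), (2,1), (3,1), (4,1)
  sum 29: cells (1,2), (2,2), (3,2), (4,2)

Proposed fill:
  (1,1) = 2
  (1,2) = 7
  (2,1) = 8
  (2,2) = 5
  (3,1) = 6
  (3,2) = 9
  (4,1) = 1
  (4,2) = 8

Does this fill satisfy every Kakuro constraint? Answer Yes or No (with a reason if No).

No — the across run (3,1)–(3,2) sums to 15, not 12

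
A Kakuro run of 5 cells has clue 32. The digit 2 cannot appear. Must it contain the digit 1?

Counterexample: {3,5,7,8,9} sums to 32 under that restriction without using 1.

No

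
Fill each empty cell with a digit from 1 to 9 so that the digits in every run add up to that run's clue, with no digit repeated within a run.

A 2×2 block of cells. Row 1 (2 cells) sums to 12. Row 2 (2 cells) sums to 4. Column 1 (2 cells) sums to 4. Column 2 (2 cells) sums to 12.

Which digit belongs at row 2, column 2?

3

4 in 2 cells must be {1,3}.
The 12 across and the 4 down share only 3, so (1,1) = 3.
(1,2) = 12 − 3 = 9 completes the 12 across.
(2,1) = 4 − 3 = 1 completes the 4 down.
(2,2) = 4 − 1 = 3 completes the 4 across.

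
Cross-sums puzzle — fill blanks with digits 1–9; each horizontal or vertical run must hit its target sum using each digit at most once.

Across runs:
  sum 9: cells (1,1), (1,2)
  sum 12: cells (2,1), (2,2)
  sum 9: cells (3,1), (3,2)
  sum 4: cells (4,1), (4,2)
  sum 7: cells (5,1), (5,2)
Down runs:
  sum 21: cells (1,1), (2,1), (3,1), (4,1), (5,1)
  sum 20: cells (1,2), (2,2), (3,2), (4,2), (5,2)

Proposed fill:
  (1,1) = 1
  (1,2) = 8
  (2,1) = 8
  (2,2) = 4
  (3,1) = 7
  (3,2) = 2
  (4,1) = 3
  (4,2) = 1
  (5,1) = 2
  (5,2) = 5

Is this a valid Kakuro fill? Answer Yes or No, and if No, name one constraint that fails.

Across: 1+8=9; 8+4=12; 7+2=9; 3+1=4; 2+5=7. Down: 1+8+7+3+2=21; 8+4+2+1+5=20. No digit repeats within any run.

Yes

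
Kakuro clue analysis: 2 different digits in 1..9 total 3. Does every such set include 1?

The only way to make 3 from 2 distinct digits is {1,2}, which contains 1.

Yes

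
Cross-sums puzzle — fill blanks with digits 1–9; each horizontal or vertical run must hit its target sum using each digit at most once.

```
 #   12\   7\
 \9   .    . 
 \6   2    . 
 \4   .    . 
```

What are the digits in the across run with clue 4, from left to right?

4 in 2 cells must be {1,3}; 7 in 3 cells must be {1,2,4}.
R2C2 = 6 − 2 = 4 completes the 6 across.
R3C2 = 1: the only remaining digit allowed by both the 4 across and the 7 down.
R1C2 = 7 − 5 = 2 completes the 7 down.
R3C1 = 4 − 1 = 3 completes the 4 across.
R1C1 = 9 − 2 = 7 completes the 9 across.

3, 1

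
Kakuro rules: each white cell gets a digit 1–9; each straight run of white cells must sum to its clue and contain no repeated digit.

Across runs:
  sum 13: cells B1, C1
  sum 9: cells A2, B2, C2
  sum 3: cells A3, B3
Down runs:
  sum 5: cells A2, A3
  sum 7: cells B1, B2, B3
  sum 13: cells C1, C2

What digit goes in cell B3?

1

3 in 2 cells must be {1,2}; 7 in 3 cells must be {1,2,4}.
The 13 across and the 7 down share only 4, so B1 = 4.
C1 = 13 − 4 = 9 completes the 13 across.
C2 = 13 − 9 = 4 completes the 13 down.
B2 = 2: the only remaining digit allowed by both the 9 across and the 7 down.
B3 = 7 − 6 = 1 completes the 7 down.
A2 = 9 − 6 = 3 completes the 9 across.
A3 = 3 − 1 = 2 completes the 3 across.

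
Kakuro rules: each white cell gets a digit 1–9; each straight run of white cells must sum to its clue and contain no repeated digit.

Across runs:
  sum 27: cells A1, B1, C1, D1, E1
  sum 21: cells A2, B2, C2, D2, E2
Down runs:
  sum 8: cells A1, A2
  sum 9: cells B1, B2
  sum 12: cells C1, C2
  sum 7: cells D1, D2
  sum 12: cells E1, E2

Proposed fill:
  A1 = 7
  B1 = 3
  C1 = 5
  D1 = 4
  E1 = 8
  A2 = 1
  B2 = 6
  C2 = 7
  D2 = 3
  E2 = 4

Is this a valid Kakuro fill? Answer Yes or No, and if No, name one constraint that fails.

Across: 7+3+5+4+8=27; 1+6+7+3+4=21. Down: 7+1=8; 3+6=9; 5+7=12; 4+3=7; 8+4=12. No digit repeats within any run.

Yes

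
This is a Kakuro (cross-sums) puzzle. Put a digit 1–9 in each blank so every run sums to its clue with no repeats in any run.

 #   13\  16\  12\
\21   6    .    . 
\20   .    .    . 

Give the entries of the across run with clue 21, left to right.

6 7 8

16 in 2 cells must be {7,9}.
R1C2 = 7: the only remaining digit allowed by both the 21 across and the 16 down.
R1C3 = 21 − 13 = 8 completes the 21 across.
R2C1 = 13 − 6 = 7 completes the 13 down.
R2C2 = 16 − 7 = 9 completes the 16 down.
R2C3 = 20 − 16 = 4 completes the 20 across.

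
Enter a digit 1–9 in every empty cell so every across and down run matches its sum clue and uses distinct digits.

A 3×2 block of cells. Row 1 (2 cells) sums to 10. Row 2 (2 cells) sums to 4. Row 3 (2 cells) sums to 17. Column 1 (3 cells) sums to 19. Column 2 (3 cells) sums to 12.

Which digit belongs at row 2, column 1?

3

4 in 2 cells must be {1,3}; 17 in 2 cells must be {8,9}.
The 4 across and the 19 down share only 3, so (2,1) = 3.
(2,2) = 4 − 3 = 1 completes the 4 across.
Given what's placed, (3,1) must be 9 to fit the 17 across and 19 down.
(3,2) = 17 − 9 = 8 completes the 17 across.
(1,1) = 19 − 12 = 7 completes the 19 down.
(1,2) = 10 − 7 = 3 completes the 10 across.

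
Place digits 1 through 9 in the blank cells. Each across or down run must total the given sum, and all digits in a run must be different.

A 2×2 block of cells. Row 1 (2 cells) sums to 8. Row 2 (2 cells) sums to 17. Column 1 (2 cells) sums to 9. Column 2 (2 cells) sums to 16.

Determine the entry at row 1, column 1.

1

17 in 2 cells must be {8,9}; 16 in 2 cells must be {7,9}.
The 8 across and the 16 down share only 7, so (1,2) = 7.
The 17 across and the 9 down share only 8, so (2,1) = 8.
(2,2) = 17 − 8 = 9 completes the 17 across.
(1,1) = 8 − 7 = 1 completes the 8 across.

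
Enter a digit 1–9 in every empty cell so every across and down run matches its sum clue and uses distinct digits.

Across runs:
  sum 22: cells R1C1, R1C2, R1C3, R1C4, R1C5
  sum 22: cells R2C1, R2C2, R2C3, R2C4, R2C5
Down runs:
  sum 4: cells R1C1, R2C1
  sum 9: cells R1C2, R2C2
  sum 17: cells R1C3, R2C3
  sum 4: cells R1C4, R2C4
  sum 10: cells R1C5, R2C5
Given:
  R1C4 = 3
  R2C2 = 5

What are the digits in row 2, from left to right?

4 in 2 cells must be {1,3}; 17 in 2 cells must be {8,9}.
R1C1 = 1: the only remaining digit allowed by both the 22 across and the 4 down.
R1C2 = 9 − 5 = 4 completes the 9 down.
R2C1 = 4 − 1 = 3 completes the 4 down.
R2C4 = 4 − 3 = 1 completes the 4 down.
Given what's placed, R2C3 must be 9 to fit the 22 across and 17 down.
R2C5 = 22 − 18 = 4 completes the 22 across.

3, 5, 9, 1, 4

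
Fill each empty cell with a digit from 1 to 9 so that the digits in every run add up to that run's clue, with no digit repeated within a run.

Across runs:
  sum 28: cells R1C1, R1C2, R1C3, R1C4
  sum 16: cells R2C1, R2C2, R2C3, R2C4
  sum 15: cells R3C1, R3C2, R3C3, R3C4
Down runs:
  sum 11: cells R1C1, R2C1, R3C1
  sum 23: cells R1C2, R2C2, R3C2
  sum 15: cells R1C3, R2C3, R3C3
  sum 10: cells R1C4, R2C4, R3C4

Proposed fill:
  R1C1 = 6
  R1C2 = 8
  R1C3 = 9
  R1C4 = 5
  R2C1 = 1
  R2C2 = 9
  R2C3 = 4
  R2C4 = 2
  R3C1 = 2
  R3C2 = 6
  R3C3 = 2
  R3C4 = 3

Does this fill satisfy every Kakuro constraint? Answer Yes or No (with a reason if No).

No — the across run R3C1–R3C4 sums to 13, not 15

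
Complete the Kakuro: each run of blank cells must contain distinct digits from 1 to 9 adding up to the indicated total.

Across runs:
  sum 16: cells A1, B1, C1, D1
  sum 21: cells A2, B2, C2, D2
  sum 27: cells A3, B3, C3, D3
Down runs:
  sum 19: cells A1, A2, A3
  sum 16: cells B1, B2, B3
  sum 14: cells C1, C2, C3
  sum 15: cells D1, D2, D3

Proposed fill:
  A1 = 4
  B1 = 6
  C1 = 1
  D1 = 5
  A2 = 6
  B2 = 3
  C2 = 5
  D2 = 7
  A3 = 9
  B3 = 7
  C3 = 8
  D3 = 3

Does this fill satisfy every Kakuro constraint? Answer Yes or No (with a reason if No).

Yes

Across: 4+6+1+5=16; 6+3+5+7=21; 9+7+8+3=27. Down: 4+6+9=19; 6+3+7=16; 1+5+8=14; 5+7+3=15. No digit repeats within any run.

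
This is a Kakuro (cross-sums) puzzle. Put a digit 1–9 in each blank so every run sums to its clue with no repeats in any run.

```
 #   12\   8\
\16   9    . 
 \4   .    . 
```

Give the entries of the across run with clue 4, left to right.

3 1

16 in 2 cells must be {7,9}; 4 in 2 cells must be {1,3}.
R1C2 = 16 − 9 = 7 completes the 16 across.
R2C1 = 12 − 9 = 3 completes the 12 down.
R2C2 = 4 − 3 = 1 completes the 4 across.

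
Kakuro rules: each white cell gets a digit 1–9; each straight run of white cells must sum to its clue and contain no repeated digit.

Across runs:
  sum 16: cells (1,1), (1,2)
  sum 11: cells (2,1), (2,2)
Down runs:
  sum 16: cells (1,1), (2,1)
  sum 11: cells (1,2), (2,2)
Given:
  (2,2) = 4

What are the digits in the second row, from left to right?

7, 4

16 in 2 cells must be {7,9}.
(1,2) = 11 − 4 = 7 completes the 11 down.
(2,1) = 11 − 4 = 7 completes the 11 across.
(1,1) = 16 − 7 = 9 completes the 16 across.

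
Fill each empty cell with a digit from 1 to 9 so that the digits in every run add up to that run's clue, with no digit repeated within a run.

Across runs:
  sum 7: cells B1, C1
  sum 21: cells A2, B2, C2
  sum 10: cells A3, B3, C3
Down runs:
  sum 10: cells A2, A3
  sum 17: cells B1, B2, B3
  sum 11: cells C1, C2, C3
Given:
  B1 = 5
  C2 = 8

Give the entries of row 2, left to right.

4, 9, 8

C1 = 7 − 5 = 2 completes the 7 across.
C3 = 11 − 10 = 1 completes the 11 down.
No cell is forced outright now. B3 can only be 3 or 4 (the digits allowed by both its 10 across and its 17 down). If B3 = 4: then B2 would have to be in {4,6,7,9} for the 21 across but in {8} for the 17 down — contradiction. So B3 = 3.
B2 = 17 − 8 = 9 completes the 17 down.
A3 = 10 − 4 = 6 completes the 10 across.
A2 = 21 − 17 = 4 completes the 21 across.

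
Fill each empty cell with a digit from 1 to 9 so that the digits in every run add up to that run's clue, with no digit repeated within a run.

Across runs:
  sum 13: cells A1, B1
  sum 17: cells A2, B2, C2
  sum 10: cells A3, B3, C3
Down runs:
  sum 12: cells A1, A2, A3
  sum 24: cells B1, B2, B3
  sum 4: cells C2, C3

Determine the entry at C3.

24 in 3 cells must be {7,8,9}; 4 in 2 cells must be {1,3}.
Only 7 fits B3 under both its across sum 10 and down sum 24.
Given what's placed, C3 must be 1 to fit the 10 across and 4 down.

1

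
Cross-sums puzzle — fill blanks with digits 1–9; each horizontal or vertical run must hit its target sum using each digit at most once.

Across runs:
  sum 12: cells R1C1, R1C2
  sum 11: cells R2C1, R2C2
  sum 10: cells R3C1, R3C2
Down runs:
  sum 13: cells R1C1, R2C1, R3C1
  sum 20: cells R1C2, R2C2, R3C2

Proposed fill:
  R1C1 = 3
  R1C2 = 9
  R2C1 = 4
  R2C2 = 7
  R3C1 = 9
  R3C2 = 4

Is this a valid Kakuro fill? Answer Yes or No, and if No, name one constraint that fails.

No — the across run R3C1–R3C2 sums to 13, not 10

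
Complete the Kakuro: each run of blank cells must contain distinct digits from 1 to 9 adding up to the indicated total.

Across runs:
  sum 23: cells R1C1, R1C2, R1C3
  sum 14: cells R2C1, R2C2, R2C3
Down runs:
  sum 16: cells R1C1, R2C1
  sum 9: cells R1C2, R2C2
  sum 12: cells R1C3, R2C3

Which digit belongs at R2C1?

23 in 3 cells must be {6,8,9}; 16 in 2 cells must be {7,9}.
The 23 across and the 16 down share only 9, so R1C1 = 9.
Given what's placed, R1C3 must be 8 to fit the 23 across and 12 down.
R2C1 = 16 − 9 = 7 completes the 16 down.
R2C3 = 12 − 8 = 4 completes the 12 down.
R1C2 = 23 − 17 = 6 completes the 23 across.
R2C2 = 14 − 11 = 3 completes the 14 across.

7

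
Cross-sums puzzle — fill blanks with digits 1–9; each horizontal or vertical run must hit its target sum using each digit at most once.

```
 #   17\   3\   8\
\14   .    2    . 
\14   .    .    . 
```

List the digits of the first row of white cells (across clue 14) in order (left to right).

9, 2, 3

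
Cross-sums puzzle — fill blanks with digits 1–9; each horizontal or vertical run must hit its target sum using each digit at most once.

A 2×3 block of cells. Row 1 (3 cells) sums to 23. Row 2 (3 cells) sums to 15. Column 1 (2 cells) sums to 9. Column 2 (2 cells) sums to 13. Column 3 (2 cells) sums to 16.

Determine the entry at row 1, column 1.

6

23 in 3 cells must be {6,8,9}; 16 in 2 cells must be {7,9}.
The 23 across and the 16 down share only 9, so (1,3) = 9.
(2,3) = 16 − 9 = 7 completes the 16 down.
Nothing is forced directly, so branch on (2,2), whose candidates are 5 or 6. If (2,2) = 6: then (1,2) would have to be in {6,8} for the 23 across but in {7} for the 13 down — contradiction. So (2,2) = 5.
(1,2) = 13 − 5 = 8 completes the 13 down.
(2,1) = 15 − 12 = 3 completes the 15 across.
(1,1) = 23 − 17 = 6 completes the 23 across.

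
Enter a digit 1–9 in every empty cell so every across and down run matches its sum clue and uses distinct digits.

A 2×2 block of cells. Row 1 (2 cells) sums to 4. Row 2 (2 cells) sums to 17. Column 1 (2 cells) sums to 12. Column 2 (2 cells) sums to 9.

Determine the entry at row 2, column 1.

4 in 2 cells must be {1,3}; 17 in 2 cells must be {8,9}.
The 4 across and the 12 down share only 3, so (1,1) = 3.
(1,2) = 4 − 3 = 1 completes the 4 across.
(2,1) = 12 − 3 = 9 completes the 12 down.
(2,2) = 17 − 9 = 8 completes the 17 across.

9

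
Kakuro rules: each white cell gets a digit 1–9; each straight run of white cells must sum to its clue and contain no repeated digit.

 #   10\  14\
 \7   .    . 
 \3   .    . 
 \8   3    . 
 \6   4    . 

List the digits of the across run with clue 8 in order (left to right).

3 in 2 cells must be {1,2}; 10 in 4 cells must be {1,2,3,4}.
R3C2 = 8 − 3 = 5 completes the 8 across.
R4C2 = 6 − 4 = 2 completes the 6 across.
R2C2 = 1: the only remaining digit allowed by both the 3 across and the 14 down.
R1C2 = 14 − 8 = 6 completes the 14 down.
R2C1 = 3 − 1 = 2 completes the 3 across.
R1C1 = 7 − 6 = 1 completes the 7 across.

3 5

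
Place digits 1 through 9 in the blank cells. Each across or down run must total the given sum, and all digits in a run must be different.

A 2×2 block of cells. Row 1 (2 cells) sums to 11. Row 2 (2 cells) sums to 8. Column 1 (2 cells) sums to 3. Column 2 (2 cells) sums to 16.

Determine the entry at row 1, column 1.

2

3 in 2 cells must be {1,2}; 16 in 2 cells must be {7,9}.
The 11 across and the 3 down share only 2, so (1,1) = 2.
(1,2) = 11 − 2 = 9 completes the 11 across.
(2,1) = 3 − 2 = 1 completes the 3 down.
(2,2) = 8 − 1 = 7 completes the 8 across.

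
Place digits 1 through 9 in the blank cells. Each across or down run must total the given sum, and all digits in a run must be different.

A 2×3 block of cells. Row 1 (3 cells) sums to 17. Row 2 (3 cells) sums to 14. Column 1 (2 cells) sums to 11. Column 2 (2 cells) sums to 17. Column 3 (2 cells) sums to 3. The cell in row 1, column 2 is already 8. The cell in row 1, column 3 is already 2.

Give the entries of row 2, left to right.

17 in 2 cells must be {8,9}; 3 in 2 cells must be {1,2}.
(1,1) = 17 − 10 = 7 completes the 17 across.
(2,1) = 11 − 7 = 4 completes the 11 down.
(2,2) = 17 − 8 = 9 completes the 17 down.
(2,3) = 14 − 13 = 1 completes the 14 across.

4 9 1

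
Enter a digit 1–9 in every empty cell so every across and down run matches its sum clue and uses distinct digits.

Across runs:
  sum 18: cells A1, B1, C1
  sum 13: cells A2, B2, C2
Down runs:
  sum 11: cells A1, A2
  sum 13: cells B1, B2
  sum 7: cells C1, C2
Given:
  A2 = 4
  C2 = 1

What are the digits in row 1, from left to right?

A1 = 11 − 4 = 7 completes the 11 down.
C1 = 7 − 1 = 6 completes the 7 down.
B2 = 13 − 5 = 8 completes the 13 across.
B1 = 18 − 13 = 5 completes the 18 across.

7 5 6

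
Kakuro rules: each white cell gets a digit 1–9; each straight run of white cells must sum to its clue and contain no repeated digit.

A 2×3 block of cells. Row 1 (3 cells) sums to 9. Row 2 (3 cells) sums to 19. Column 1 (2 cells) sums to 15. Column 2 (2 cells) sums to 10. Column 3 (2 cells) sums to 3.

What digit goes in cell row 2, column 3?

3 in 2 cells must be {1,2}.
The 9 across and the 15 down share only 6, so (1,1) = 6.
(2,1) = 15 − 6 = 9 completes the 15 down.
Given what's placed, (2,3) must be 2 to fit the 19 across and 3 down.
(1,3) = 3 − 2 = 1 completes the 3 down.
(2,2) = 19 − 11 = 8 completes the 19 across.
(1,2) = 9 − 7 = 2 completes the 9 across.

2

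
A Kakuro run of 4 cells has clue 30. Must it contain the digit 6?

The only way to make 30 from 4 distinct digits is {6,7,8,9}, which contains 6.

Yes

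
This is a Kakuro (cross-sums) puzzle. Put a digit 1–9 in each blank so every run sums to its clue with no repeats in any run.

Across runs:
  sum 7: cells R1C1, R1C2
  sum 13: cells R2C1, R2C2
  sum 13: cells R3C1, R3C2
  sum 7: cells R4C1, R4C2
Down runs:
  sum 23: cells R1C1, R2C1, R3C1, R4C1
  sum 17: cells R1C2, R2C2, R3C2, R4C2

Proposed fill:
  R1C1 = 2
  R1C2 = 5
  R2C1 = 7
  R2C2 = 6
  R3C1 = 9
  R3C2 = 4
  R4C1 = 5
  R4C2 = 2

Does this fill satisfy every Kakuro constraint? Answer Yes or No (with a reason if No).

Across: 2+5=7; 7+6=13; 9+4=13; 5+2=7. Down: 2+7+9+5=23; 5+6+4+2=17. No digit repeats within any run.

Yes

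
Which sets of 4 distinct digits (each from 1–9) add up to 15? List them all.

4 distinct digits from 1–9 sum between 10 and 30.

{1,2,3,9}; {1,2,4,8}; {1,2,5,7}; {1,3,4,7}; {1,3,5,6}; {2,3,4,6}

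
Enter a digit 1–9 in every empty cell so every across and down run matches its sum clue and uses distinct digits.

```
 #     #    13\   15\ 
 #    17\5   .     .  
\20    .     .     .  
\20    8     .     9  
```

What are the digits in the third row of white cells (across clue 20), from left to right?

17 in 2 cells must be {8,9}.
R2C1 = 17 − 8 = 9 completes the 17 down.
R3C2 = 20 − 17 = 3 completes the 20 across.
No cell is forced outright now. R2C3 can only be 4 or 5 (the digits allowed by both its 20 across and its 15 down). If R2C3 = 4: that forces R1C3 = 2, after which R2C2 would have to be in {7} for the 20 across but in {1,2,4,6,8,9} for the 13 down — contradiction. So R2C3 = 5.
R1C3 = 15 − 14 = 1 completes the 15 down.
R2C2 = 20 − 14 = 6 completes the 20 across.
R1C2 = 5 − 1 = 4 completes the 5 across.

8 3 9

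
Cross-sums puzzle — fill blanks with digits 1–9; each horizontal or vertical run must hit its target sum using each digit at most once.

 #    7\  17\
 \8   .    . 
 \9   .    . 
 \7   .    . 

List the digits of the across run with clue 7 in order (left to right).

4, 3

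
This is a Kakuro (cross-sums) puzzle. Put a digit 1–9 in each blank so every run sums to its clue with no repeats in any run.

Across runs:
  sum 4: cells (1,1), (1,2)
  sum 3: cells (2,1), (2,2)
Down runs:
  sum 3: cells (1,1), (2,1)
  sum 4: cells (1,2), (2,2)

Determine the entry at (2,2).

1

4 in 2 cells must be {1,3}; 3 in 2 cells must be {1,2}.
The 4 across and the 3 down share only 1, so (1,1) = 1.
(1,2) = 4 − 1 = 3 completes the 4 across.
(2,1) = 3 − 1 = 2 completes the 3 down.
(2,2) = 3 − 2 = 1 completes the 3 across.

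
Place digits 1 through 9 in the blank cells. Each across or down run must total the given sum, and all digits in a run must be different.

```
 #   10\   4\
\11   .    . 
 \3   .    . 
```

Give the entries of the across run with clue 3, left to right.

3 in 2 cells must be {1,2}; 4 in 2 cells must be {1,3}.
The 11 across and the 4 down share only 3, so R1C2 = 3.
R2C2 = 4 − 3 = 1 completes the 4 down.
R1C1 = 11 − 3 = 8 completes the 11 across.
R2C1 = 3 − 1 = 2 completes the 3 across.

2, 1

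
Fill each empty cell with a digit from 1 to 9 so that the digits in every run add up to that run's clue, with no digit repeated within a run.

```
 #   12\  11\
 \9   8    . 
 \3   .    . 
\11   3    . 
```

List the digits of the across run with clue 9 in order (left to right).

3 in 2 cells must be {1,2}.
R1C2 = 9 − 8 = 1 completes the 9 across.
R2C1 = 12 − 11 = 1 completes the 12 down.
R2C2 = 3 − 1 = 2 completes the 3 across.
R3C2 = 11 − 3 = 8 completes the 11 across.

8 1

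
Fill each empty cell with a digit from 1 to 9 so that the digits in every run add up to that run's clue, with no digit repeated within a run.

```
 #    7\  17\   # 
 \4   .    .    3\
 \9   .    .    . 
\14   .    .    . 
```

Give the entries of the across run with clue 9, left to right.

4 in 2 cells must be {1,3}; 7 in 3 cells must be {1,2,4}; 3 in 2 cells must be {1,2}.
Only 1 fits R1C1 under both its across sum 4 and down sum 7.
R1C2 = 4 − 1 = 3 completes the 4 across.
Nothing is forced directly, so branch on R2C1, whose candidates are 2 or 4. If R2C1 = 4: then R2C2 would have to be in {2,3} for the 9 across but in {5,6,8,9} for the 17 down — contradiction. So R2C1 = 2.
R2C2 = 6: the only remaining digit allowed by both the 9 across and the 17 down.
R2C3 = 9 − 8 = 1 completes the 9 across.

2, 6, 1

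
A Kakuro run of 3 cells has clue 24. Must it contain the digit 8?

Yes

The only way to make 24 from 3 distinct digits is {7,8,9}, which contains 8.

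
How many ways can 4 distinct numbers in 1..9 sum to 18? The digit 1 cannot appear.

5

4 distinct digits from 1–9 sum between 10 and 30.
Dropping sets that contain 1.
Enumerating: {2,3,4,9}, {2,3,5,8}, {2,3,6,7}, {2,4,5,7}, {3,4,5,6}.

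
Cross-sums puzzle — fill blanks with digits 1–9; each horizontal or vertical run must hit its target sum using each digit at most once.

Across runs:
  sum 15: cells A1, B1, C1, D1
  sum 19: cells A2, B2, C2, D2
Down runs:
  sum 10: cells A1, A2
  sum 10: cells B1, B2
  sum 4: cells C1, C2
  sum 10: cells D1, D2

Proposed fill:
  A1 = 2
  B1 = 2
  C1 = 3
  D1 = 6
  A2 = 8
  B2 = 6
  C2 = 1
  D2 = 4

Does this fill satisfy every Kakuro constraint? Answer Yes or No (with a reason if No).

No — the down run B1–B2 sums to 8, not 10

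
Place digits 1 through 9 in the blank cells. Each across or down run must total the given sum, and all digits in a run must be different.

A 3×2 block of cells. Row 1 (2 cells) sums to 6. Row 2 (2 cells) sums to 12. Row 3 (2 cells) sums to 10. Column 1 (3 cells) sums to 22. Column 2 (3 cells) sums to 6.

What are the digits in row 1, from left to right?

5, 1

6 in 3 cells must be {1,2,3}.
The 6 across and the 22 down share only 5, so (1,1) = 5.
(1,2) = 6 − 5 = 1 completes the 6 across.
Given what's placed, (2,2) must be 3 to fit the 12 across and 6 down.
(3,2) = 6 − 4 = 2 completes the 6 down.
(2,1) = 12 − 3 = 9 completes the 12 across.
(3,1) = 10 − 2 = 8 completes the 10 across.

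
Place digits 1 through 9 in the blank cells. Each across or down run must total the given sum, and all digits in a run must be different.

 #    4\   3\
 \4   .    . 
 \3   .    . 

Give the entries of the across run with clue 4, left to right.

4 in 2 cells must be {1,3}; 3 in 2 cells must be {1,2}.
The 4 across and the 3 down share only 1, so R1C2 = 1.
The 3 across and the 4 down share only 1, so R2C1 = 1.
R2C2 = 3 − 1 = 2 completes the 3 across.
R1C1 = 4 − 1 = 3 completes the 4 across.

3, 1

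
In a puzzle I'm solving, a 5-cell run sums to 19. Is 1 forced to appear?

Yes

Every partition of 19 into 5 distinct digits includes 1: {1,2,3,4,9}, {1,2,3,5,8}, {1,2,3,6,7}, {1,2,4,5,7}, {1,3,4,5,6}.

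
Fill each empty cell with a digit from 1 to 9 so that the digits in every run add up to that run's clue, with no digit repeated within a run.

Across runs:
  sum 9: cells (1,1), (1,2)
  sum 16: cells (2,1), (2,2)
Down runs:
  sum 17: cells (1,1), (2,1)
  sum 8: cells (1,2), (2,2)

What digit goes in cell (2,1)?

9

16 in 2 cells must be {7,9}; 17 in 2 cells must be {8,9}.
The 9 across and the 17 down share only 8, so (1,1) = 8.
(1,2) = 9 − 8 = 1 completes the 9 across.
(2,1) = 17 − 8 = 9 completes the 17 down.
(2,2) = 16 − 9 = 7 completes the 16 across.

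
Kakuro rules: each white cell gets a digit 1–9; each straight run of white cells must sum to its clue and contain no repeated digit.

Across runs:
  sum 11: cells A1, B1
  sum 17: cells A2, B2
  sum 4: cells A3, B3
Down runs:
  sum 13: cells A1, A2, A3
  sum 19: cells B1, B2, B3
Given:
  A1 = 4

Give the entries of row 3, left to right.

1 3

17 in 2 cells must be {8,9}; 4 in 2 cells must be {1,3}.
B1 = 11 − 4 = 7 completes the 11 across.
A2 = 8: the only remaining digit allowed by both the 17 across and the 13 down.
B2 = 17 − 8 = 9 completes the 17 across.
A3 = 13 − 12 = 1 completes the 13 down.
B3 = 4 − 1 = 3 completes the 4 across.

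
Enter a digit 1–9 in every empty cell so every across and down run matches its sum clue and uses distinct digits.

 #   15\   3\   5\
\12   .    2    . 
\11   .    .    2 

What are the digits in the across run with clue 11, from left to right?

3 in 2 cells must be {1,2}.
R1C3 = 5 − 2 = 3 completes the 5 down.
R2C2 = 3 − 2 = 1 completes the 3 down.
R1C1 = 12 − 5 = 7 completes the 12 across.
R2C1 = 11 − 3 = 8 completes the 11 across.

8 1 2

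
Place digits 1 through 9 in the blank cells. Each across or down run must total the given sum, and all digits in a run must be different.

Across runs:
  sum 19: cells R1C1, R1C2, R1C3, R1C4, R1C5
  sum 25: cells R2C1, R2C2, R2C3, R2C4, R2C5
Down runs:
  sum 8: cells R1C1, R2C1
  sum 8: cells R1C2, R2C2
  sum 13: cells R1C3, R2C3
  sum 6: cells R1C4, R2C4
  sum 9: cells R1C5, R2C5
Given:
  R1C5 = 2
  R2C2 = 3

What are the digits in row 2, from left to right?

R1C2 = 8 − 3 = 5 completes the 8 down.
R2C5 = 9 − 2 = 7 completes the 9 down.
Nothing is forced directly, so branch on R1C4, whose candidates are 1 or 4. If R1C4 = 4: that forces R1C3 = 7, R2C3 = 6, after which R2C4 would have to be in {1,4,5,8} for the 25 across but in {2} for the 6 down — contradiction. So R1C4 = 1.
R2C4 = 6 − 1 = 5 completes the 6 down.
Nothing is forced directly, so branch on R1C1, whose candidates are 3 or 7. If R1C1 = 3: that forces R1C3 = 8, after which R2C1 would have to be in {1,2,4,6,8,9} for the 25 across but in {5} for the 8 down — contradiction. So R1C1 = 7.
R1C3 = 19 − 15 = 4 completes the 19 across.
R2C1 = 8 − 7 = 1 completes the 8 down.
R2C3 = 25 − 16 = 9 completes the 25 across.

1 3 9 5 7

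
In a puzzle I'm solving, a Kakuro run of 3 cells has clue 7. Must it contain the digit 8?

No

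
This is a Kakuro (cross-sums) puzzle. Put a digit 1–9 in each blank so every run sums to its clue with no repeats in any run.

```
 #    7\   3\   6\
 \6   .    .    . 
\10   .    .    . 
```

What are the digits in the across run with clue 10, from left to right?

4 1 5

6 in 3 cells must be {1,2,3}; 3 in 2 cells must be {1,2}.
Nothing is forced directly, so branch on R1C2, whose candidates are 1 or 2. If R1C2 = 1: that forces R1C3 = 2, R2C2 = 2, after which R2C3 would have to be in {1,3,5,7} for the 10 across but in {4} for the 6 down — contradiction. So R1C2 = 2.
Given what's placed, R1C3 must be 1 to fit the 6 across and 6 down.
R2C2 = 3 − 2 = 1 completes the 3 down.
R2C3 = 6 − 1 = 5 completes the 6 down.
R1C1 = 6 − 3 = 3 completes the 6 across.
R2C1 = 10 − 6 = 4 completes the 10 across.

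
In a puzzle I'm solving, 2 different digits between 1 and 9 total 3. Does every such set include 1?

Yes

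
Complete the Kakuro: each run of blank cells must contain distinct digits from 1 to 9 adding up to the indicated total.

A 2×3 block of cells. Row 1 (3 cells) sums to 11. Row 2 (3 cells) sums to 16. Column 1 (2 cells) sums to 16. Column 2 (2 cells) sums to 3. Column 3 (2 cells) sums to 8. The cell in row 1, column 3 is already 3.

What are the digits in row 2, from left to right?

9, 2, 5

16 in 2 cells must be {7,9}; 3 in 2 cells must be {1,2}.
(1,1) = 7: the only remaining digit allowed by both the 11 across and the 16 down.
(1,2) = 11 − 10 = 1 completes the 11 across.
(2,1) = 16 − 7 = 9 completes the 16 down.
(2,2) = 3 − 1 = 2 completes the 3 down.
(2,3) = 16 − 11 = 5 completes the 16 across.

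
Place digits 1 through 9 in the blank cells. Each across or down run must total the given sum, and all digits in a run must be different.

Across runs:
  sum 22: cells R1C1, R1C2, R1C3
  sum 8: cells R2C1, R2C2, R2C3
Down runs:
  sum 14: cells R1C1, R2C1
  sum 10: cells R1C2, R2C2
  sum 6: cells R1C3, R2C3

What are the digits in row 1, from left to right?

The 22 across and the 6 down share only 5, so R1C3 = 5.
The 8 across and the 14 down share only 5, so R2C1 = 5.
R2C3 = 6 − 5 = 1 completes the 6 down.
R1C1 = 14 − 5 = 9 completes the 14 down.
R1C2 = 22 − 14 = 8 completes the 22 across.
R2C2 = 8 − 6 = 2 completes the 8 across.

9 8 5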